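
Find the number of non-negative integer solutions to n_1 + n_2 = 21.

Stars and bars with 21 stars and 1 bars:
C(21+2-1, 2-1) = C(22,1).

Final answer: C(22,1) = 22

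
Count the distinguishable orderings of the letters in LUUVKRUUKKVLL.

Letters (K:3, L:3, R:1, U:4, V:2). Total letters: 13.
Permutations = 13!/(4! x 3! x 3! x 2!).

Final answer: 3603600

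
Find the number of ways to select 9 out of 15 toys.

C(15,9) = 15!/(9! x 6!).

Final answer: \binom{15}{9} = 5005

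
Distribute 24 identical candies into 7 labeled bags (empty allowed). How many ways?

Stars and bars: C(n+k-1, k-1) = C(30,6).

Final answer: C(30,6) = 593775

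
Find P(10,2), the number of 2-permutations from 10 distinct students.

P(10,2) = 10!/(10-2)! = 10!/8!.

Final answer: P(10,2) = 90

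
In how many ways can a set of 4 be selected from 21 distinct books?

C(21,4) = 21!/(4! x (21-4)!).

Final answer: C(21,4) = 5985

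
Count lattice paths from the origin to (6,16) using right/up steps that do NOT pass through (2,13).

Total paths to (6,16): C(22,16) = 74613.
Paths through (2,13): C(15,13) x C(7,3) = 3675.
Avoiding (2,13): 74613 - 3675.

Final answer: 70938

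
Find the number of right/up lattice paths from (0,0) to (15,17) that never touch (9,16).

Total paths to (15,17): C(32,17) = 565722720.
Paths through (9,16): C(25,16) x C(7,1) = 14300825.
Avoiding (9,16): 565722720 - 14300825.

Final answer: 551421895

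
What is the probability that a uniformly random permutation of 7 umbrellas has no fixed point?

D(n) = (n-1)(D(n-1) + D(n-2)), D(0)=1, D(1)=0.
Building up: D(2)=1, D(3)=2, D(4)=9, D(5)=44, D(6)=265, D(7)=1854.
Total arrangements: 7! = 5040.
Probability = D(7)/7! = 103/280.

Final answer: D(7)/7! = 1854/5040 = 0.367857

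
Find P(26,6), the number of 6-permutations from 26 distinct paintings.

P(26,6) = 26!/(26-6)! = 26!/20!.

Final answer: P(26,6) = 165765600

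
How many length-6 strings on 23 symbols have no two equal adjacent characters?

Let g(n) count such strings. g(1) = 23, and each valid string of length n-1 extends in 22 ways (any symbol but the last), so g(n) = 22 g(n-1).
Total: g(6) = 23 x 22^5.

Final answer: 23 x 22^{5} = 118533536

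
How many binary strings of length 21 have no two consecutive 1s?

Let a(n) count valid strings. If the last bit is 0 the prefix is any valid string of length n-1; if it is 1 the string must end in 01 with a valid prefix of length n-2. So a(n) = a(n-1) + a(n-2), a(1)=2, a(2)=3.
Iterating the recurrence: a(1)=2, a(2)=3, a(3)=5, a(4)=8, a(5)=13, a(6)=21, a(7)=34, a(8)=55, a(9)=89, a(10)=144, a(11)=233, a(12)=377, a(13)=610, a(14)=987, a(15)=1597, a(16)=2584, a(17)=4181, a(18)=6765, a(19)=10946, a(20)=17711, a(21)=28657.

Final answer: 28657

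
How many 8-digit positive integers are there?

The leading digit cannot be 0 (9 options); the other 7 digits can be anything (10 options each).
Total: 9 x 10^7.

Final answer: 90000000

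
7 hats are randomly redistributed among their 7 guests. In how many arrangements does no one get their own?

D(n) = (n-1)(D(n-1) + D(n-2)), D(0)=1, D(1)=0.
D(2) = 1 x (0 + 1) = 1
D(3) = 2 x (1 + 0) = 2
D(4) = 3 x (2 + 1) = 9
D(5) = 4 x (9 + 2) = 44
D(6) = 5 x (44 + 9) = 265
D(7) = 6 x (D(6) + D(5)) = 6 x (265 + 44)

Final answer: D(7) = 1854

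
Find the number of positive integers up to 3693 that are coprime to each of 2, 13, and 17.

|div by 2|=1846, |div by 13|=284, |div by 17|=217.
|div by 2&13|=142, |div by 2&17|=108, |div by 13&17|=16, |div by all|=8.
By inclusion-exclusion, divisible by at least one: 1846+284+217-142-108-16+8 = 2089.
Not divisible by any: 3693 - 2089.

Final answer: 1604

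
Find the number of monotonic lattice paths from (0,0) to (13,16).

Each path has 13 right steps and 16 up steps in some order (29 steps total).
Choose which 16 of the 29 steps are up: C(29,16).

Final answer: C(29,16) = 67863915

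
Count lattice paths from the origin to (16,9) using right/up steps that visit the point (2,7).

Paths (0,0)->(2,7): C(9,7) = 36.
Paths (2,7)->(16,9): C(16,2) = 120.
By multiplication principle: 36 x 120.

Final answer: 4320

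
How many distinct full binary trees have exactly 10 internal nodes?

The structures are counted by the Catalan number C_n. Here n = 10.
C_n = C(2n,n) - C(2n,n+1), so C_{10} = C(20,10) - C(20,11) = 184756 - 167960.

Final answer: C_{10} = 16796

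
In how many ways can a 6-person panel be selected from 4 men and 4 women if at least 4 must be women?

Sum over valid woman counts:
C(4,4)C(4,2).

Final answer: 6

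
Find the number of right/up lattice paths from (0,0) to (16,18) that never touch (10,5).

Total paths to (16,18): C(34,18) = 2203961430.
Paths through (10,5): C(15,5) x C(19,13) = 81477396.
Avoiding (10,5): 2203961430 - 81477396.

Final answer: 2122484034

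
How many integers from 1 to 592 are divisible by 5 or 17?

Multiples of 5: 118. Multiples of 17: 34. Of both (lcm=85): 6.
By inclusion-exclusion: 118 + 34 - 6.

Final answer: 146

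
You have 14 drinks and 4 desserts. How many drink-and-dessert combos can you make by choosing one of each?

By the multiplication principle: 14 x 4.

Final answer: 56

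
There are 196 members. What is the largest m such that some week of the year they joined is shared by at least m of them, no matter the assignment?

There are 52 possible values for week of the year they joined. With 196 members and 52 categories, by pigeonhole: ceiling(196/52).

Final answer: 4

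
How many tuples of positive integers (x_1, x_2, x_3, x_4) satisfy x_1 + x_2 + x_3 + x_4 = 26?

Substitute x'_i = x_i - 1 (so x'_i >= 0). Then sum x'_i = 26 - 4 = 22.
Stars and bars: C(22+4-1, 4-1) = C(25,3).

Final answer: C(25,3) = 2300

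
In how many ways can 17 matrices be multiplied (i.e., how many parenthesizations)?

The structures are counted by the Catalan number C_n. Here n = 17 - 1 = 16.
C_n = C(2n,n) - C(2n,n+1), so C_{16} = C(32,16) - C(32,17) = 601080390 - 565722720.

Final answer: C_{16} = 35357670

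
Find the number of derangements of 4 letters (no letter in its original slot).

D(n) = (n-1)(D(n-1) + D(n-2)), D(0)=1, D(1)=0.
D(2) = 1 x (0 + 1) = 1
D(3) = 2 x (1 + 0) = 2
D(4) = 3 x (D(3) + D(2)) = 3 x (2 + 1)

Final answer: D(4) = 9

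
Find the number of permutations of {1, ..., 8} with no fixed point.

Derangements satisfy D(n) = (n-1)(D(n-1) + D(n-2)), starting from D(0)=1, D(1)=0.
D(2) = 1 x (0 + 1) = 1
D(3) = 2 x (1 + 0) = 2
D(4) = 3 x (2 + 1) = 9
D(5) = 4 x (9 + 2) = 44
D(6) = 5 x (44 + 9) = 265
D(7) = 6 x (265 + 44) = 1854
D(8) = 7 x (D(7) + D(6)) = 7 x (1854 + 265)

Final answer: D(8) = 14833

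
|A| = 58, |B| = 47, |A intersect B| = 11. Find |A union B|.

|A union B| = |A| + |B| - |A intersect B| = 58 + 47 - 11.

Final answer: 94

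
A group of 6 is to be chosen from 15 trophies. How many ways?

C(15,6) = 15!/(6! x (15-6)!).

Final answer: C(15,6) = 5005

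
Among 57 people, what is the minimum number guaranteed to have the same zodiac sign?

There are 12 possible values for zodiac sign. With 57 people and 12 categories, by pigeonhole: ceiling(57/12).

Final answer: 5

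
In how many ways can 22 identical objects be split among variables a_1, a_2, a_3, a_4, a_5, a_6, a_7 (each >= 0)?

Stars and bars with 22 stars and 6 bars:
C(22+7-1, 7-1) = C(28,6).

Final answer: C(28,6) = 376740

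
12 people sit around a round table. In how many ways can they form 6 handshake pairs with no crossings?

This is counted by the nth Catalan number C_n. Here n = 12/2 = 6.
C_n = (2n)!/(n!(n+1)!), so C_{6} = 12!/(6! x 7!) = C(12,6)/7 = 924/7.

Final answer: C_{6} = 132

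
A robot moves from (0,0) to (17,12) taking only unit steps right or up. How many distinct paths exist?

Each path has 17 right steps and 12 up steps in some order (29 steps total).
Choose which 12 of the 29 steps are up: C(29,12).

Final answer: C(29,12) = 51895935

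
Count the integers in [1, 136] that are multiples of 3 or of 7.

Multiples of 3: 45. Multiples of 7: 19. Of both (lcm=21): 6.
By inclusion-exclusion: 45 + 19 - 6.

Final answer: 58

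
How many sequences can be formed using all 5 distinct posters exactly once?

The number of ways to arrange 5 distinct objects is 5!.

Final answer: 5! = 120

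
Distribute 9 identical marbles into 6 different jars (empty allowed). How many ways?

Stars and bars: C(n+k-1, k-1) = C(14,5).

Final answer: C(14,5) = 2002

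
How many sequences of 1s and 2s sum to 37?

Let f(n) be the number of climbs. Removing the last move (1 or 2 steps) gives f(n) = f(n-1) + f(n-2); base cases f(1)=1, f(2)=2.
Computing successive values: f(1)=1, f(2)=2, f(3)=3, f(4)=5, f(5)=8, f(6)=13, f(7)=21, f(8)=34, f(9)=55, f(10)=89, f(11)=144, f(12)=233, f(13)=377, f(14)=610, f(15)=987, f(16)=1597, f(17)=2584, f(18)=4181, f(19)=6765, f(20)=10946, f(21)=17711, f(22)=28657, f(23)=46368, f(24)=75025, f(25)=121393, f(26)=196418, f(27)=317811, f(28)=514229, f(29)=832040, f(30)=1346269, f(31)=2178309, f(32)=3524578, f(33)=5702887, f(34)=9227465, f(35)=14930352, f(36)=24157817, f(37)=39088169.

Final answer: 39088169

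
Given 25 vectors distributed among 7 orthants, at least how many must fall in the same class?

By pigeonhole with 25 objects and 7 categories: ceiling(25/7).

Final answer: 4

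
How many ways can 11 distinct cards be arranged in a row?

The number of ways to arrange 11 distinct objects is 11!.

Final answer: 11! = 39916800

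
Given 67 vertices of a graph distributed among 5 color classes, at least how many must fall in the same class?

By pigeonhole with 67 objects and 5 categories: ceiling(67/5).

Final answer: 14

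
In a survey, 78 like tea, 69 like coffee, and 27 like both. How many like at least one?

|A union B| = |A| + |B| - |A intersect B| = 78 + 69 - 27.

Final answer: 120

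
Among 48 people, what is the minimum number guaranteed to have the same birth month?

There are 12 possible values for birth month. With 48 people and 12 categories, by pigeonhole: ceiling(48/12).

Final answer: 4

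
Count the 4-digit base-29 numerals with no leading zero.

In base 29, the leading digit has 28 choices (1..28); each of the remaining 3 digits has 29 choices.
Total: 28 x 29^3.

Final answer: 682892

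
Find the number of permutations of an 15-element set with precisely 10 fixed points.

Choose which 10 elements are fixed: C(15,10) = 3003.
Derange the remaining 5 using D(j) = (j-1)(D(j-1) + D(j-2)), D(0)=1, D(1)=0: D(2)=1, D(3)=2, D(4)=9, D(5)=44.
Total: 3003 x 44.

Final answer: C(15,10) D(5) = 132132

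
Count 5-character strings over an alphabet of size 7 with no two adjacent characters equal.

First character: 7 choices. Each subsequent: 6 choices (must differ from the previous one).
Total: 7 x 6^4.

Final answer: 7 x 6^{4} = 9072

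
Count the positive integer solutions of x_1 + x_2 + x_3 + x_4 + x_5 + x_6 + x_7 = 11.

Substitute x'_i = x_i - 1 (so x'_i >= 0). Then sum x'_i = 11 - 7 = 4.
Stars and bars: C(4+7-1, 7-1) = C(10,6).

Final answer: C(10,6) = 210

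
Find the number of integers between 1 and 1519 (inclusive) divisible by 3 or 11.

Multiples of 3: 506. Multiples of 11: 138. Of both (lcm=33): 46.
By inclusion-exclusion: 506 + 138 - 46.

Final answer: 598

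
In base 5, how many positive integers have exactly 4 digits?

These are the integers in [5^3, 5^4), so the count is 5^4 - 5^3 = 4 x 5^3.

Final answer: 500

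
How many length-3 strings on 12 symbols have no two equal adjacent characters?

Let g(n) count such strings. g(1) = 12, and each valid string of length n-1 extends in 11 ways (any symbol but the last), so g(n) = 11 g(n-1).
Total: g(3) = 12 x 11^2.

Final answer: 12 x 11^{2} = 1452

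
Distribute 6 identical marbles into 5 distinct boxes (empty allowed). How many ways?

Stars and bars: C(n+k-1, k-1) = C(10,4).

Final answer: C(10,4) = 210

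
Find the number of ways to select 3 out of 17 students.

C(17,3) = 17!/(3! x (17-3)!).

Final answer: C(17,3) = 680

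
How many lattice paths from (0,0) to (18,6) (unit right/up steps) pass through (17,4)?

Paths (0,0)->(17,4): C(21,4) = 5985.
Paths (17,4)->(18,6): C(3,2) = 3.
By multiplication principle: 5985 x 3.

Final answer: 17955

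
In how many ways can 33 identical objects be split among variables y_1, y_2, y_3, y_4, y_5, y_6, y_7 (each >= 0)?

Stars and bars with 33 stars and 6 bars:
C(33+7-1, 7-1) = C(39,6).

Final answer: C(39,6) = 3262623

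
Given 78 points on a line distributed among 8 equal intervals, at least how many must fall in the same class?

By pigeonhole with 78 objects and 8 categories: ceiling(78/8).

Final answer: 10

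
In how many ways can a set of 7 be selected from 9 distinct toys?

C(9,7) = 9!/(7! x 2!).

Final answer: \binom{9}{7} = 36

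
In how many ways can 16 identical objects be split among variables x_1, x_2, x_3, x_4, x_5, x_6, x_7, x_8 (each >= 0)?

Stars and bars with 16 stars and 7 bars:
C(16+8-1, 8-1) = C(23,7).

Final answer: C(23,7) = 245157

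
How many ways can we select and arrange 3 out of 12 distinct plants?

P(12,3) = 12!/(12-3)! = 12!/9!.

Final answer: P(12,3) = 1320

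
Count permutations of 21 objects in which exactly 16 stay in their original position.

Choose which 16 elements are fixed: C(21,16) = 20349.
Derange the remaining 5 using D(j) = (j-1)(D(j-1) + D(j-2)), D(0)=1, D(1)=0: D(2)=1, D(3)=2, D(4)=9, D(5)=44.
Total: 20349 x 44.

Final answer: C(21,16) D(5) = 895356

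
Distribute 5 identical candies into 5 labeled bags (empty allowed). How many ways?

Stars and bars: C(n+k-1, k-1) = C(9,4).

Final answer: C(9,4) = 126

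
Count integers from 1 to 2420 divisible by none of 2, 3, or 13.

|div by 2|=1210, |div by 3|=806, |div by 13|=186.
|div by 2&3|=403, |div by 2&13|=93, |div by 3&13|=62, |div by all|=31.
By inclusion-exclusion, divisible by at least one: 1210+806+186-403-93-62+31 = 1675.
Not divisible by any: 2420 - 1675.

Final answer: 745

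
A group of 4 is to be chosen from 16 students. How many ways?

C(16,4) = 16!/(4! x (16-4)!).

Final answer: C(16,4) = 1820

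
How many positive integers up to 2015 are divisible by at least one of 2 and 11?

Multiples of 2: 1007. Multiples of 11: 183. Of both (lcm=22): 91.
By inclusion-exclusion: 1007 + 183 - 91.

Final answer: 1099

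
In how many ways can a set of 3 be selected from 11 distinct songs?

C(11,3) = 11!/(3! x (11-3)!).

Final answer: C(11,3) = 165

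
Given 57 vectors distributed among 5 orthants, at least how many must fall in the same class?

By pigeonhole with 57 objects and 5 categories: ceiling(57/5).

Final answer: 12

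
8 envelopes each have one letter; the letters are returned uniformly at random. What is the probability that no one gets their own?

Derangements satisfy D(n) = (n-1)(D(n-1) + D(n-2)), starting from D(0)=1, D(1)=0.
Building up: D(2)=1, D(3)=2, D(4)=9, D(5)=44, D(6)=265, D(7)=1854, D(8)=14833.
Total arrangements: 8! = 40320.
Probability = D(8)/8! = 2119/5760.

Final answer: D(8)/8! = 14833/40320 = 0.367882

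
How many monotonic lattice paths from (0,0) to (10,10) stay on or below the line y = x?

Total monotonic paths to (10,10): C(20,10) = 184756.
Paths that cross above y=x (reflection bijection): C(20,11) = 167960.
Valid Dyck paths: 184756 - 167960.
(This is the Catalan number C_{10}.)

Final answer: C_{10} = 16796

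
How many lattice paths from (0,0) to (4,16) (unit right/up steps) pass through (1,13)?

Paths (0,0)->(1,13): C(14,13) = 14.
Paths (1,13)->(4,16): C(6,3) = 20.
By multiplication principle: 14 x 20.

Final answer: 280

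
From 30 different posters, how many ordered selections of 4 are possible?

P(30,4) = 30!/(30-4)! = 30!/26!.

Final answer: P(30,4) = 657720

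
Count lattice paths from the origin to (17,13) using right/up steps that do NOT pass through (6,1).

Total paths to (17,13): C(30,13) = 119759850.
Paths through (6,1): C(7,1) x C(23,12) = 9464546.
Avoiding (6,1): 119759850 - 9464546.

Final answer: 110295304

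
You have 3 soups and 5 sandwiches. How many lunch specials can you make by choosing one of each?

By the multiplication principle: 3 x 5.

Final answer: 15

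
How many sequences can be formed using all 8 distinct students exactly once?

The number of ways to arrange 8 distinct objects is 8!.

Final answer: 8! = 40320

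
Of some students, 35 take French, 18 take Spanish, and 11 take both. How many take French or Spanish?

|A union B| = |A| + |B| - |A intersect B| = 35 + 18 - 11.

Final answer: 42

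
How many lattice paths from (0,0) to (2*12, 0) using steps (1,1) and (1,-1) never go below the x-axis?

Total monotonic paths to (12,12): C(24,12) = 2704156.
A path is bad iff it touches y = x + 1; reflecting its initial segment maps bad paths bijectively onto all paths to (11,13), of which there are C(24,13) = 2496144.
Valid Dyck paths: 2704156 - 2496144.
(Check: C(24,12) - C(24,13) = C(24,12)/13, the Catalan number C_{12}.)

Final answer: C_{12} = 208012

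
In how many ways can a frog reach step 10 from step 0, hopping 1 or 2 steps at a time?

Let f(n) be the number of climbs. Removing the last move (1 or 2 steps) gives f(n) = f(n-1) + f(n-2); base cases f(1)=1, f(2)=2.
Computing successive values: f(1)=1, f(2)=2, f(3)=3, f(4)=5, f(5)=8, f(6)=13, f(7)=21, f(8)=34, f(9)=55, f(10)=89.

Final answer: 89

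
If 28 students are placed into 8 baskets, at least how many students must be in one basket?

By the pigeonhole principle: ceiling(28/8).

Final answer: 4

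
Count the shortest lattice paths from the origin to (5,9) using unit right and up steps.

Each path has 5 right steps and 9 up steps in some order (14 steps total).
Choose which 9 of the 14 steps are up: C(14,9).

Final answer: C(14,9) = 2002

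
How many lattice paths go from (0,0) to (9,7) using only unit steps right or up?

Each path has 9 right steps and 7 up steps in some order (16 steps total).
Choose which 7 of the 16 steps are up: C(16,7).

Final answer: C(16,7) = 11440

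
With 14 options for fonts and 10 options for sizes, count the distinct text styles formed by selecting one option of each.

By the multiplication principle: 14 x 10.

Final answer: 140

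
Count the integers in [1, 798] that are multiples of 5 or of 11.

Multiples of 5: 159. Multiples of 11: 72. Of both (lcm=55): 14.
By inclusion-exclusion: 159 + 72 - 14.

Final answer: 217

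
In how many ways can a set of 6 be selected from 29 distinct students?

C(29,6) = 29!/(6! x 23!).

Final answer: \binom{29}{6} = 475020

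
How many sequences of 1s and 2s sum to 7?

Condition on the final move: it is a 1-step (f(n-1) ways to get there) or a 2-step (f(n-2) ways), so f(n) = f(n-1) + f(n-2), with f(1)=1, f(2)=2.
Computing successive values: f(1)=1, f(2)=2, f(3)=3, f(4)=5, f(5)=8, f(6)=13, f(7)=21.

Final answer: 21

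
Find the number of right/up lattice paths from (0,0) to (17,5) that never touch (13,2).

Total paths to (17,5): C(22,5) = 26334.
Paths through (13,2): C(15,2) x C(7,3) = 3675.
Avoiding (13,2): 26334 - 3675.

Final answer: 22659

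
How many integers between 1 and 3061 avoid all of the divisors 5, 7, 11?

|div by 5|=612, |div by 7|=437, |div by 11|=278.
|div by 5&7|=87, |div by 5&11|=55, |div by 7&11|=39, |div by all|=7.
By inclusion-exclusion, divisible by at least one: 612+437+278-87-55-39+7 = 1153.
Not divisible by any: 3061 - 1153.

Final answer: 1908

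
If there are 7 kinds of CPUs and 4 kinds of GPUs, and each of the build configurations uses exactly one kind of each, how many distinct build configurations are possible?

By the multiplication principle: 7 x 4.

Final answer: 28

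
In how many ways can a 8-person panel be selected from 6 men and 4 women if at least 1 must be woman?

Sum over valid woman counts:
C(4,2)C(6,6) = 6
C(4,3)C(6,5) = 24
C(4,4)C(6,4) = 15
Total: 6 + 24 + 15.

Final answer: 45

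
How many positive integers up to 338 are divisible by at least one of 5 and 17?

Multiples of 5: 67. Multiples of 17: 19. Of both (lcm=85): 3.
By inclusion-exclusion: 67 + 19 - 3.

Final answer: 83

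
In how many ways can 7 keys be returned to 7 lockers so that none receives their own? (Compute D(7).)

Derangements satisfy D(n) = (n-1)(D(n-1) + D(n-2)), starting from D(0)=1, D(1)=0.
D(2) = 1 x (0 + 1) = 1
D(3) = 2 x (1 + 0) = 2
D(4) = 3 x (2 + 1) = 9
D(5) = 4 x (9 + 2) = 44
D(6) = 5 x (44 + 9) = 265
D(7) = 6 x (D(6) + D(5)) = 6 x (265 + 44)

Final answer: D(7) = 1854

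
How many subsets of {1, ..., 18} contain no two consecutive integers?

Let a(n) count such subsets of {1, ..., n}. Either n is excluded (a(n-1) ways) or n is included, forcing n-1 out (a(n-2) ways), so a(n) = a(n-1) + a(n-2) with a(1)=2, a(2)=3.
Computing successive values: a(1)=2, a(2)=3, a(3)=5, a(4)=8, a(5)=13, a(6)=21, a(7)=34, a(8)=55, a(9)=89, a(10)=144, a(11)=233, a(12)=377, a(13)=610, a(14)=987, a(15)=1597, a(16)=2584, a(17)=4181, a(18)=6765.

Final answer: 6765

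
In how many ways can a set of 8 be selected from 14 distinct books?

C(14,8) = 14!/(8! x (14-8)!).

Final answer: C(14,8) = 3003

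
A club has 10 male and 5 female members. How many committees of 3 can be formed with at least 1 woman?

Sum over valid woman counts:
C(5,1)C(10,2) = 225
C(5,2)C(10,1) = 100
C(5,3)C(10,0) = 10
Total: 225 + 100 + 10.

Final answer: 335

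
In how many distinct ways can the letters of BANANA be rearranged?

Letters (A:3, B:1, N:2). Total letters: 6.
Permutations = 6!/(3! x 2!).

Final answer: 60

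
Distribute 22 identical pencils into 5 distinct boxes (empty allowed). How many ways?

Stars and bars: C(n+k-1, k-1) = C(26,4).

Final answer: C(26,4) = 14950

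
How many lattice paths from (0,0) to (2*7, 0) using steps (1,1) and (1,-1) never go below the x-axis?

Total monotonic paths to (7,7): C(14,7) = 3432.
Paths that cross above y=x (reflection bijection): C(14,8) = 3003.
Valid Dyck paths: 3432 - 3003.
(Equivalently, C_{7} = C(14,7)/8 = 3432/8.)

Final answer: C_{7} = 429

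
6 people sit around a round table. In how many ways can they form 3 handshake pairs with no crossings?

This is counted by the nth Catalan number C_n. Here n = 6/2 = 3.
C_n = C(2n,n) - C(2n,n+1), so C_{3} = C(6,3) - C(6,4) = 20 - 15.

Final answer: C_{3} = 5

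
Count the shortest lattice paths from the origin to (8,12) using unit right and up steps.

Each path has 8 right steps and 12 up steps in some order (20 steps total).
Choose which 12 of the 20 steps are up: C(20,12).

Final answer: C(20,12) = 125970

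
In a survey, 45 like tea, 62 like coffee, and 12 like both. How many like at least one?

|A union B| = |A| + |B| - |A intersect B| = 45 + 62 - 12.

Final answer: 95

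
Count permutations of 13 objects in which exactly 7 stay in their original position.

Choose which 7 elements are fixed: C(13,7) = 1716.
Derange the remaining 6 using D(j) = (j-1)(D(j-1) + D(j-2)), D(0)=1, D(1)=0: D(2)=1, D(3)=2, D(4)=9, D(5)=44, D(6)=265.
Total: 1716 x 265.

Final answer: C(13,7) D(6) = 454740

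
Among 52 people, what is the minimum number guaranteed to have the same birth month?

There are 12 possible values for birth month. With 52 people and 12 categories, by pigeonhole: ceiling(52/12).

Final answer: 5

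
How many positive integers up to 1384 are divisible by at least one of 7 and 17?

Multiples of 7: 197. Multiples of 17: 81. Of both (lcm=119): 11.
By inclusion-exclusion: 197 + 81 - 11.

Final answer: 267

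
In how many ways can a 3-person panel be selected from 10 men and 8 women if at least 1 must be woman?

Sum over valid woman counts:
C(8,1)C(10,2) = 360
C(8,2)C(10,1) = 280
C(8,3)C(10,0) = 56
Total: 360 + 280 + 56.

Final answer: 696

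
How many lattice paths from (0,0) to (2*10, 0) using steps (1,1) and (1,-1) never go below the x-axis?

Total monotonic paths to (10,10): C(20,10) = 184756.
Reflecting each bad path at its first crossing gives a bijection with paths to (9,11): C(20,11) = 167960.
Valid Dyck paths: 184756 - 167960.
(This is the Catalan number C_{10}.)

Final answer: C_{10} = 16796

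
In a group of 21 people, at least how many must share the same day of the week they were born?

There are 7 possible values for day of the week they were born. With 21 people and 7 categories, by pigeonhole: ceiling(21/7).

Final answer: 3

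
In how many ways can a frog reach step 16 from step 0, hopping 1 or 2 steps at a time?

Let f(n) be the number of climbs. Removing the last move (1 or 2 steps) gives f(n) = f(n-1) + f(n-2); base cases f(1)=1, f(2)=2.
Iterating the recurrence: f(1)=1, f(2)=2, f(3)=3, f(4)=5, f(5)=8, f(6)=13, f(7)=21, f(8)=34, f(9)=55, f(10)=89, f(11)=144, f(12)=233, f(13)=377, f(14)=610, f(15)=987, f(16)=1597.

Final answer: 1597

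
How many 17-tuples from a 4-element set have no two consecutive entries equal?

First character: 4 choices. Each subsequent: 3 choices (must differ from the previous one).
Total: 4 x 3^16.

Final answer: 4 x 3^{16} = 172186884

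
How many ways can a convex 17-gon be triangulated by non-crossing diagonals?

This is counted by the nth Catalan number C_n. Here n = 17 - 2 = 15.
Using C_0 = 1 and C_(k+1) = C_k x 2(2k+1)/(k+2), build up term by term: C_1=1, C_2=2, C_3=5, C_4=14, C_5=42, C_6=132, C_7=429, C_8=1430, C_9=4862, C_10=16796, C_11=58786, C_12=208012, C_13=742900, C_14=2674440, C_15=9694845.

Final answer: C_{15} = 9694845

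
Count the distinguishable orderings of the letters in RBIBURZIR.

Letters (B:2, I:2, R:3, U:1, Z:1). Total letters: 9.
Permutations = 9!/(3! x 2! x 2!).

Final answer: 15120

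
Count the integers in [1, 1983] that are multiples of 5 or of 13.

Multiples of 5: 396. Multiples of 13: 152. Of both (lcm=65): 30.
By inclusion-exclusion: 396 + 152 - 30.

Final answer: 518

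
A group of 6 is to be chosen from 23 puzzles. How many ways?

C(23,6) = 23!/(6! x 17!).

Final answer: \binom{23}{6} = 100947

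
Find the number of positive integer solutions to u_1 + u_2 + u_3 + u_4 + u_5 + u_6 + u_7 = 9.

Substitute u'_i = u_i - 1 (so u'_i >= 0). Then sum u'_i = 9 - 7 = 2.
Stars and bars: C(2+7-1, 7-1) = C(8,6).

Final answer: C(8,6) = 28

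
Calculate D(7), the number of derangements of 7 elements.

Use the recurrence D(n) = (n-1)(D(n-1) + D(n-2)) with D(0)=1, D(1)=0.
D(2) = 1 x (0 + 1) = 1
D(3) = 2 x (1 + 0) = 2
D(4) = 3 x (2 + 1) = 9
D(5) = 4 x (9 + 2) = 44
D(6) = 5 x (44 + 9) = 265
D(7) = 6 x (D(6) + D(5)) = 6 x (265 + 44)

Final answer: D(7) = 1854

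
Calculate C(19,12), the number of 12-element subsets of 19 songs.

C(19,12) = 19!/(12! x 7!).

Final answer: \binom{19}{12} = 50388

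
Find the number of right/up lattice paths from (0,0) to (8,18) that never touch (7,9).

Total paths to (8,18): C(26,18) = 1562275.
Paths through (7,9): C(16,9) x C(10,9) = 114400.
Avoiding (7,9): 1562275 - 114400.

Final answer: 1447875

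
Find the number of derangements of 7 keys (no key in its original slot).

Derangements satisfy D(n) = (n-1)(D(n-1) + D(n-2)), starting from D(0)=1, D(1)=0.
D(2) = 1 x (0 + 1) = 1
D(3) = 2 x (1 + 0) = 2
D(4) = 3 x (2 + 1) = 9
D(5) = 4 x (9 + 2) = 44
D(6) = 5 x (44 + 9) = 265
D(7) = 6 x (D(6) + D(5)) = 6 x (265 + 44)

Final answer: D(7) = 1854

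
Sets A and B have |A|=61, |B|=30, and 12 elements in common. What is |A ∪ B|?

|A union B| = |A| + |B| - |A intersect B| = 61 + 30 - 12.

Final answer: 79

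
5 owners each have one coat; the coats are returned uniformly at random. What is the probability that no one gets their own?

Use the recurrence D(n) = (n-1)(D(n-1) + D(n-2)) with D(0)=1, D(1)=0.
Building up: D(2)=1, D(3)=2, D(4)=9, D(5)=44.
Total arrangements: 5! = 120.
Probability = D(5)/5! = 11/30.

Final answer: D(5)/5! = 44/120 = 0.366667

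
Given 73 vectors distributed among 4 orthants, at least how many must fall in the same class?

By pigeonhole with 73 objects and 4 categories: ceiling(73/4).

Final answer: 19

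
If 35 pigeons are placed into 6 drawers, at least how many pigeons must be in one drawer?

By the pigeonhole principle: ceiling(35/6).

Final answer: 6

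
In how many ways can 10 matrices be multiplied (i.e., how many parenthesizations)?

The structures are counted by the Catalan number C_n. Here n = 10 - 1 = 9.
C_n = C(2n,n) - C(2n,n+1), so C_{9} = C(18,9) - C(18,10) = 48620 - 43758.

Final answer: C_{9} = 4862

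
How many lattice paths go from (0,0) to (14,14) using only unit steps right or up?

Each path has 14 right steps and 14 up steps in some order (28 steps total).
Choose which 14 of the 28 steps are up: C(28,14).

Final answer: C(28,14) = 40116600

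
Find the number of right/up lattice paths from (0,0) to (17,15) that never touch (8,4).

Total paths to (17,15): C(32,15) = 565722720.
Paths through (8,4): C(12,4) x C(20,11) = 83140200.
Avoiding (8,4): 565722720 - 83140200.

Final answer: 482582520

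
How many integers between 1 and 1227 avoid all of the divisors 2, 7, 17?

|div by 2|=613, |div by 7|=175, |div by 17|=72.
|div by 2&7|=87, |div by 2&17|=36, |div by 7&17|=10, |div by all|=5.
By inclusion-exclusion, divisible by at least one: 613+175+72-87-36-10+5 = 732.
Not divisible by any: 1227 - 732.

Final answer: 495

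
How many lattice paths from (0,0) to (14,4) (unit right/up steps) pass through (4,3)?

Paths (0,0)->(4,3): C(7,3) = 35.
Paths (4,3)->(14,4): C(11,1) = 11.
By multiplication principle: 35 x 11.

Final answer: 385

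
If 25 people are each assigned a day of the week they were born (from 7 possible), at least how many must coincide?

There are 7 possible values for day of the week they were born. With 25 people and 7 categories, by pigeonhole: ceiling(25/7).

Final answer: 4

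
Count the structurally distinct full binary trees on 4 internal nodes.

This is a standard Catalan-number count: the answer is C_n. Here n = 4.
Using C_0 = 1 and C_(k+1) = C_k x 2(2k+1)/(k+2), build up term by term: C_1=1, C_2=2, C_3=5, C_4=14.

Final answer: C_{4} = 14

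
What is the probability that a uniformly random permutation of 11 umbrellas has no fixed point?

Use the recurrence D(n) = (n-1)(D(n-1) + D(n-2)) with D(0)=1, D(1)=0.
Building up: D(2)=1, D(3)=2, D(4)=9, D(5)=44, D(6)=265, D(7)=1854, D(8)=14833, D(9)=133496, D(10)=1334961, D(11)=14684570.
Total arrangements: 11! = 39916800.
Probability = D(11)/11! = 1468457/3991680.

Final answer: D(11)/11! = 14684570/39916800 = 0.367879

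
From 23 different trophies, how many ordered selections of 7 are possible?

P(23,7) = 23!/(23-7)! = 23!/16!.

Final answer: P(23,7) = 1235591280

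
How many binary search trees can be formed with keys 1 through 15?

This is counted by the nth Catalan number C_n. Here n = 15.
C_n = C(2n,n) - C(2n,n+1), so C_{15} = C(30,15) - C(30,16) = 155117520 - 145422675.

Final answer: C_{15} = 9694845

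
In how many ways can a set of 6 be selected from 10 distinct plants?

C(10,6) = 10!/(6! x (10-6)!).

Final answer: C(10,6) = 210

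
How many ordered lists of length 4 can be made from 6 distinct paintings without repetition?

P(6,4) = 6!/(6-4)! = 6!/2!.

Final answer: P(6,4) = 360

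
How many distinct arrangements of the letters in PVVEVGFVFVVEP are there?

Letters (E:2, F:2, G:1, P:2, V:6). Total letters: 13.
Permutations = 13!/(6! x 2! x 2! x 2!).

Final answer: 1081080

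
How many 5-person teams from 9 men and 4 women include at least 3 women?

Sum over valid woman counts:
C(4,3)C(9,2) = 144
C(4,4)C(9,1) = 9
Total: 144 + 9.

Final answer: 153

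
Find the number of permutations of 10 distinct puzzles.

The number of ways to arrange 10 distinct objects is 10!.

Final answer: 10! = 3628800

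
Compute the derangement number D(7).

D(n) = (n-1)(D(n-1) + D(n-2)), D(0)=1, D(1)=0.
D(2) = 1 x (0 + 1) = 1
D(3) = 2 x (1 + 0) = 2
D(4) = 3 x (2 + 1) = 9
D(5) = 4 x (9 + 2) = 44
D(6) = 5 x (44 + 9) = 265
D(7) = 6 x (D(6) + D(5)) = 6 x (265 + 44)

Final answer: D(7) = 1854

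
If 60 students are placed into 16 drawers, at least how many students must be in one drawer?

By the pigeonhole principle: ceiling(60/16).

Final answer: 4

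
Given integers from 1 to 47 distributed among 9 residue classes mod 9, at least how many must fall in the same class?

By pigeonhole with 47 objects and 9 categories: ceiling(47/9).

Final answer: 6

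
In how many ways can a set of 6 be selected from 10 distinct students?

C(10,6) = 10!/(6! x 4!).

Final answer: \binom{10}{6} = 210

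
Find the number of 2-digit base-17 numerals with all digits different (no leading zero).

The leading digit has 16 choices (anything but zero); the next has 16 (anything but the first), then 15, and so on, one fewer each time.
Total: 16 x 16.

Final answer: 256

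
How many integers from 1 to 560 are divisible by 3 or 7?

Multiples of 3: 186. Multiples of 7: 80. Of both (lcm=21): 26.
By inclusion-exclusion: 186 + 80 - 26.

Final answer: 240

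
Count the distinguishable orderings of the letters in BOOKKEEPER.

Letters (B:1, E:3, K:2, O:2, P:1, R:1). Total letters: 10.
Permutations = 10!/(3! x 2! x 2!).

Final answer: 151200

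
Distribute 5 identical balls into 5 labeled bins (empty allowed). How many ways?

Stars and bars: C(n+k-1, k-1) = C(9,4).

Final answer: C(9,4) = 126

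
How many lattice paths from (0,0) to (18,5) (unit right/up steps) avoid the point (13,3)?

Total paths to (18,5): C(23,5) = 33649.
Paths through (13,3): C(16,3) x C(7,2) = 11760.
Avoiding (13,3): 33649 - 11760.

Final answer: 21889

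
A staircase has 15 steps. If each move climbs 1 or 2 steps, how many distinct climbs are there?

Let f(n) be the number of climbs. Removing the last move (1 or 2 steps) gives f(n) = f(n-1) + f(n-2); base cases f(1)=1, f(2)=2.
Building up term by term: f(1)=1, f(2)=2, f(3)=3, f(4)=5, f(5)=8, f(6)=13, f(7)=21, f(8)=34, f(9)=55, f(10)=89, f(11)=144, f(12)=233, f(13)=377, f(14)=610, f(15)=987.

Final answer: 987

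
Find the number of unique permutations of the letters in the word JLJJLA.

Letters (A:1, J:3, L:2). Total letters: 6.
Permutations = 6!/(3! x 2!).

Final answer: 60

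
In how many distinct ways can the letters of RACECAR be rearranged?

Letters (A:2, C:2, E:1, R:2). Total letters: 7.
Permutations = 7!/(2! x 2! x 2!).

Final answer: 630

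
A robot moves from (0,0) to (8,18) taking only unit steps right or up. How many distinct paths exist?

Each path has 8 right steps and 18 up steps in some order (26 steps total).
Choose which 18 of the 26 steps are up: C(26,18).

Final answer: C(26,18) = 1562275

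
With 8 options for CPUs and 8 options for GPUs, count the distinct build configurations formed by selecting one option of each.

By the multiplication principle: 8 x 8.

Final answer: 64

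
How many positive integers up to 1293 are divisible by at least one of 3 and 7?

Multiples of 3: 431. Multiples of 7: 184. Of both (lcm=21): 61.
By inclusion-exclusion: 431 + 184 - 61.

Final answer: 554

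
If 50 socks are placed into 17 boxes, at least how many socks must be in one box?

By the pigeonhole principle: ceiling(50/17).

Final answer: 3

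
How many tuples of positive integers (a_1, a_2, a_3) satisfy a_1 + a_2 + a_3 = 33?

Substitute a'_i = a_i - 1 (so a'_i >= 0). Then sum a'_i = 33 - 3 = 30.
Stars and bars: C(30+3-1, 3-1) = C(32,2).

Final answer: C(32,2) = 496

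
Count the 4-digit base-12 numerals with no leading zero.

Leading digit: 11 options (nonzero). Other 3 digit(s): 12 options each.
Total: 11 x 12^3.

Final answer: 19008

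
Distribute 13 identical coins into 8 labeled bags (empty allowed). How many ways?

Stars and bars: C(n+k-1, k-1) = C(20,7).

Final answer: C(20,7) = 77520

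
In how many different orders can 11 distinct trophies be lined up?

The number of ways to arrange 11 distinct objects is 11!.

Final answer: 11! = 39916800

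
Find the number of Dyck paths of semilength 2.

Total monotonic paths to (2,2): C(4,2) = 6.
Reflecting each bad path at its first crossing gives a bijection with paths to (1,3): C(4,3) = 4.
Valid Dyck paths: 6 - 4.
(These counts are the Catalan numbers.)

Final answer: C_{2} = 2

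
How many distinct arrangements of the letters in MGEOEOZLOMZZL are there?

Letters (E:2, G:1, L:2, M:2, O:3, Z:3). Total letters: 13.
Permutations = 13!/(3! x 3! x 2! x 2! x 2!).

Final answer: 21621600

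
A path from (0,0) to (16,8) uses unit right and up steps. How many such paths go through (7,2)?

Paths (0,0)->(7,2): C(9,2) = 36.
Paths (7,2)->(16,8): C(15,6) = 5005.
By multiplication principle: 36 x 5005.

Final answer: 180180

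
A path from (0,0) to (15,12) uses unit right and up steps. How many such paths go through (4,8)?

Paths (0,0)->(4,8): C(12,8) = 495.
Paths (4,8)->(15,12): C(15,4) = 1365.
By multiplication principle: 495 x 1365.

Final answer: 675675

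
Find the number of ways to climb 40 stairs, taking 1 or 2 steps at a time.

Let f(n) count the ways. The last step is size 1 or 2, so f(n) = f(n-1) + f(n-2) with f(1)=1, f(2)=2.
Computing successive values: f(1)=1, f(2)=2, f(3)=3, f(4)=5, f(5)=8, f(6)=13, f(7)=21, f(8)=34, f(9)=55, f(10)=89, f(11)=144, f(12)=233, f(13)=377, f(14)=610, f(15)=987, f(16)=1597, f(17)=2584, f(18)=4181, f(19)=6765, f(20)=10946, f(21)=17711, f(22)=28657, f(23)=46368, f(24)=75025, f(25)=121393, f(26)=196418, f(27)=317811, f(28)=514229, f(29)=832040, f(30)=1346269, f(31)=2178309, f(32)=3524578, f(33)=5702887, f(34)=9227465, f(35)=14930352, f(36)=24157817, f(37)=39088169, f(38)=63245986, f(39)=102334155, f(40)=165580141.

Final answer: 165580141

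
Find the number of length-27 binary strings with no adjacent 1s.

Classify by the final bit: ...0 gives a(n-1) strings, ...01 gives a(n-2) strings. Thus a(n) = a(n-1) + a(n-2) with a(1)=2, a(2)=3.
Computing successive values: a(1)=2, a(2)=3, a(3)=5, a(4)=8, a(5)=13, a(6)=21, a(7)=34, a(8)=55, a(9)=89, a(10)=144, a(11)=233, a(12)=377, a(13)=610, a(14)=987, a(15)=1597, a(16)=2584, a(17)=4181, a(18)=6765, a(19)=10946, a(20)=17711, a(21)=28657, a(22)=46368, a(23)=75025, a(24)=121393, a(25)=196418, a(26)=317811, a(27)=514229.

Final answer: 514229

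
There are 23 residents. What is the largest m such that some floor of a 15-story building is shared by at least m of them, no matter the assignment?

There are 15 possible values for floor of a 15-story building. With 23 residents and 15 categories, by pigeonhole: ceiling(23/15).

Final answer: 2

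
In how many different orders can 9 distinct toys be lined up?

The number of ways to arrange 9 distinct objects is 9!.

Final answer: 9! = 362880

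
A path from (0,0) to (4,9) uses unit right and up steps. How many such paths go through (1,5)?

Paths (0,0)->(1,5): C(6,5) = 6.
Paths (1,5)->(4,9): C(7,4) = 35.
By multiplication principle: 6 x 35.

Final answer: 210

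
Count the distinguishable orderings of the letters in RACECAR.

Letters (A:2, C:2, E:1, R:2). Total letters: 7.
Permutations = 7!/(2! x 2! x 2!).

Final answer: 630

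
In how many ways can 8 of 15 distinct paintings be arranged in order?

P(15,8) = 15!/(15-8)! = 15!/7!.

Final answer: P(15,8) = 259459200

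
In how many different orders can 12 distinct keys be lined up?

The number of ways to arrange 12 distinct objects is 12!.

Final answer: 12! = 479001600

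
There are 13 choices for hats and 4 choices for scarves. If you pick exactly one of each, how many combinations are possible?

By the multiplication principle: 13 x 4.

Final answer: 52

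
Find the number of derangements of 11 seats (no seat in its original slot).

Use the recurrence D(n) = (n-1)(D(n-1) + D(n-2)) with D(0)=1, D(1)=0.
D(2) = 1 x (0 + 1) = 1
D(3) = 2 x (1 + 0) = 2
D(4) = 3 x (2 + 1) = 9
D(5) = 4 x (9 + 2) = 44
D(6) = 5 x (44 + 9) = 265
D(7) = 6 x (265 + 44) = 1854
D(8) = 7 x (1854 + 265) = 14833
D(9) = 8 x (14833 + 1854) = 133496
D(10) = 9 x (133496 + 14833) = 1334961
D(11) = 10 x (D(10) + D(9)) = 10 x (1334961 + 133496)

Final answer: D(11) = 14684570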